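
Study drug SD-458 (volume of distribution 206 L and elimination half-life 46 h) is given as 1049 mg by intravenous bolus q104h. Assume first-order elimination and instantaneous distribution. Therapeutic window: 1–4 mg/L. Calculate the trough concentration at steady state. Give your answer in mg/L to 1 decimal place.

1.3 mg/L

Over one 104-h interval, 104/46 ≈ 2.2609 half-lives elapse, leaving f ≈ 0.2086 of each dose.
Each bolus raises the concentration by D/Vd = 1049/206 ≈ 5.092 mg/L.
Steady-state trough Cmin,ss = C₀·f/(1−f) ≈ 5.092 × 0.2086/0.7914 ≈ 1.342 mg/L.
Trough 1.3 mg/L vs MEC 1 mg/L: adequate.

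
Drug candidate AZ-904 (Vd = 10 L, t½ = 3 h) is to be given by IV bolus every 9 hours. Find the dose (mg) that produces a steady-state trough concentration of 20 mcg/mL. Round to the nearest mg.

τ/t½ = 9/3 ≈ 3, so f = (1/2)^(9/3) ≈ 0.125000.
Cmin,ss = (D/Vd)·f/(1−f), so D = Cmin,ss·Vd·(1−f)/f.
D = 20 × 10 × (1−f)/f ≈ 20 × 10 × 7.00000 ≈ 1400.00 mg.

1400 mg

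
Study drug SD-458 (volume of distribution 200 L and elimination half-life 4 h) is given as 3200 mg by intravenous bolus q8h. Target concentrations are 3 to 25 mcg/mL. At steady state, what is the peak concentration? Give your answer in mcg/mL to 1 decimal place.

The dosing interval is 2 half-lives, so f = 2^(−2) = 0.25.
At steady state, R = 1/(1 − 0.25) = 4/3.
Single-dose peak C₀ = D/Vd = 3200/200 = 16 mcg/mL.
Steady-state peak Cmax,ss = C₀·R = 16 × 4/3 ≈ 21.333 mcg/mL.
Peak 21.3 mcg/mL vs MTC 25 mcg/mL: below toxic threshold.

21.3 mcg/mL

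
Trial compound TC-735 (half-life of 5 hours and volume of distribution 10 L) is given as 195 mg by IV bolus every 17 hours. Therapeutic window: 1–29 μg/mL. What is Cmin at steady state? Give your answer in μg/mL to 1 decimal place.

Over one 17-h interval, 17/5 ≈ 3.4 half-lives elapse, leaving f ≈ 0.0947 of each dose.
Single-dose peak C₀ = D/Vd = 195/10 ≈ 19.500 μg/mL.
Steady-state trough Cmin,ss = C₀·f/(1−f) ≈ 19.500 × 0.0947/0.9053 ≈ 2.040 μg/mL.
Trough 2.0 μg/mL vs MEC 1 μg/mL: adequate.

2.0 μg/mL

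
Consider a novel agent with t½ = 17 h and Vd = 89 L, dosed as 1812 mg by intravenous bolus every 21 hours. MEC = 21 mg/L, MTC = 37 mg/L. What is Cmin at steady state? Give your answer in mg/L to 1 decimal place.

15.0 mg/L

Over one 21-h interval, 21/17 ≈ 1.2353 half-lives elapse, leaving f ≈ 0.4248 of each dose.
Accumulation ratio R = 1/(1 − f) ≈ 1/0.5752 ≈ 1.7385.
Single-dose peak C₀ = D/Vd = 1812/89 ≈ 20.360 mg/L.
Cmax,ss = C₀/(1 − f) ≈ 20.360/0.5752 ≈ 35.396 mg/L.
One interval later, Cmin,ss = Cmax,ss·e^(−kτ) ≈ 35.396 × 0.4248 ≈ 15.036 mg/L.
Trough 15.0 mg/L vs MEC 21 mg/L: subtherapeutic.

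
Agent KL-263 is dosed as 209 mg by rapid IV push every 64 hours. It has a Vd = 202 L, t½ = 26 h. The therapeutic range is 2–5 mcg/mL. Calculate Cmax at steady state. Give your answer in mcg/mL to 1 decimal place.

1.3 mcg/mL

Over one 64-h interval, 64/26 ≈ 2.4615 half-lives elapse, leaving f ≈ 0.1816 of each dose.
At steady state, accumulation factor R = 1/(1 − e^(−kτ)) ≈ 1.2219.
Single-dose peak C₀ = D/Vd = 209/202 ≈ 1.035 mcg/mL.
Steady-state peak Cmax,ss = C₀·R ≈ 1.035 × 1.2219 ≈ 1.265 mcg/mL.
Peak 1.3 mcg/mL vs MTC 5 mcg/mL: below toxic threshold.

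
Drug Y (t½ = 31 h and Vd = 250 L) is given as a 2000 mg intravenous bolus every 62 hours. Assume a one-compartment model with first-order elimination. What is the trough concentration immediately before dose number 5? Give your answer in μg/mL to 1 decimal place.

f = (1/2)^(τ/t½) = (1/2)^(62/31) ≈ 0.2500.
C₀ = D/Vd = 2000/250 ≈ 8.000 μg/mL.
Before the 5th dose, 4 doses have been given. Superposition: Cmin = C₀·(f + f² + … + f^4).
≈ 8.000 × (0.2500 + 0.0625 + 0.0156 + 0.0039) ≈ 8.000 × 0.3320 ≈ 2.656 μg/mL.

2.7 μg/mL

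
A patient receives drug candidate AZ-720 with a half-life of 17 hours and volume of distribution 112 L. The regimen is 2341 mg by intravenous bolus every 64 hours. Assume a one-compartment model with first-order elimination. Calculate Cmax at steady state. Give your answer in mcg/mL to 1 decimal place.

22.6 mcg/mL

Over one 64-h interval, 64/17 ≈ 3.7647 half-lives elapse, leaving f ≈ 0.0736 of each dose.
At steady state, accumulation factor R = 1/(1 − e^(−kτ)) ≈ 1.0794.
Each bolus raises the concentration by D/Vd = 2341/112 ≈ 20.902 mcg/mL.
Steady-state peak Cmax,ss = C₀·R ≈ 20.902 × 1.0794 ≈ 22.562 mcg/mL.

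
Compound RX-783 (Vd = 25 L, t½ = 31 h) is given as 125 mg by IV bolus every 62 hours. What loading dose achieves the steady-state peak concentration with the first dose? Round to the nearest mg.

f = (1/2)^(62/31) ≈ 0.250000; accumulation ratio R = 1/(1−f) ≈ 1.33333.
Loading dose to hit Cmax,ss on first dose: D_load = D_maint·R ≈ 125 × 1.33333 ≈ 166.67 mg.

167 mg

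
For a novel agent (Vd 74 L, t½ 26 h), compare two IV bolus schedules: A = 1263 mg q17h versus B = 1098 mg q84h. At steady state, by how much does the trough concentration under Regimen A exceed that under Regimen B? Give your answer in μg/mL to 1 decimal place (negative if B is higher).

28.0 μg/mL

Regimen A: f = (1/2)^(17/26) ≈ 0.6356; Cmin,ss = (1263/74)·f/(1−f) ≈ 29.770 μg/mL.
Regimen B: f = (1/2)^(84/26) ≈ 0.1065; Cmin,ss = (1098/74)·f/(1−f) ≈ 1.769 μg/mL.
Difference ≈ 29.770 − 1.769 ≈ 28.001 μg/mL.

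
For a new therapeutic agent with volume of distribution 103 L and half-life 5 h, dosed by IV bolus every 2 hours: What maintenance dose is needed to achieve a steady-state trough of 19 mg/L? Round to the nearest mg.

625 mg

τ/t½ = 2/5 ≈ 0.4, so f = (1/2)^(2/5) ≈ 0.757858.
Cmin,ss = (D/Vd)·f/(1−f), so D = Cmin,ss·Vd·(1−f)/f.
D = 19 × 103 × (1−f)/f ≈ 19 × 103 × 0.31951 ≈ 625.28 mg.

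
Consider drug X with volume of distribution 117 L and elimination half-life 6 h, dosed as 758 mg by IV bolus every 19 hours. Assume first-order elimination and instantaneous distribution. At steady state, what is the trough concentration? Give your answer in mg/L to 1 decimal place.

0.8 mg/L

k = ln2/t½ = ln2/6 ≈ 0.115525 h⁻¹; fraction remaining f = e^(−kτ) = e^(−0.115525×19) ≈ 0.1114.
At steady state, accumulation factor R = 1/(1 − e^(−kτ)) ≈ 1.1254.
Each bolus raises the concentration by D/Vd = 758/117 ≈ 6.479 mg/L.
Cmax,ss = C₀/(1 − f) ≈ 6.479/0.8886 ≈ 7.291 mg/L.
One interval later, Cmin,ss = Cmax,ss·e^(−kτ) ≈ 7.291 × 0.1114 ≈ 0.812 mg/L.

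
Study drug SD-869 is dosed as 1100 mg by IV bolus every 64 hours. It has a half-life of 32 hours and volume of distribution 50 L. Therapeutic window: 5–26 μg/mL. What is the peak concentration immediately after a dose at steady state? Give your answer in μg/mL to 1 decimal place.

The dosing interval is 2 half-lives, so f = 2^(−2) = 0.25.
At steady state, R = 1/(1 − 0.25) = 4/3.
Single-dose peak C₀ = D/Vd = 1100/50 = 22 μg/mL.
Steady-state peak Cmax,ss = C₀·R = 22 × 4/3 ≈ 29.333 μg/mL.
Peak 29.3 μg/mL vs MTC 26 μg/mL: exceeds toxic threshold.

29.3 μg/mL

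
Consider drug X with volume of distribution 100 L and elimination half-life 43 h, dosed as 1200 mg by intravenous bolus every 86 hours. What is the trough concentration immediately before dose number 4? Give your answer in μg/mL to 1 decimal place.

3.9 μg/mL

f = (1/2)^(τ/t½) = (1/2)^(86/43) ≈ 0.2500.
C₀ = D/Vd = 1200/100 ≈ 12.000 μg/mL.
Before the 4th dose, 3 doses have been given. Superposition: Cmin = C₀·(f + f² + … + f^3).
≈ 12.000 × (0.2500 + 0.0625 + 0.0156) ≈ 12.000 × 0.3281 ≈ 3.937 μg/mL.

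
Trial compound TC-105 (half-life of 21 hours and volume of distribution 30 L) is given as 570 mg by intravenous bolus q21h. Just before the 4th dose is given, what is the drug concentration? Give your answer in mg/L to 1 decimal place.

f = (1/2)^(τ/t½) = (1/2)^(21/21) ≈ 0.5000.
C₀ = D/Vd = 570/30 ≈ 19.000 mg/L.
Before the 4th dose, 3 doses have been given. Superposition: Cmin = C₀·(f + f² + … + f^3).
≈ 19.000 × (0.5000 + 0.2500 + 0.1250) ≈ 19.000 × 0.8750 ≈ 16.625 mg/L.

16.6 mg/L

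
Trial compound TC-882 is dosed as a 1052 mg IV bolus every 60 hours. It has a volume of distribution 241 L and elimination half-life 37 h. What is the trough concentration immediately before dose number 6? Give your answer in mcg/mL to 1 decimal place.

f = (1/2)^(τ/t½) = (1/2)^(60/37) ≈ 0.3250.
C₀ = D/Vd = 1052/241 ≈ 4.365 mcg/mL.
Before the 6th dose, 5 doses have been given. Superposition: Cmin = C₀·(f + f² + … + f^5).
≈ 4.365 × (0.3250 + 0.1056 + 0.0343 + 0.0112 + 0.0036) ≈ 4.365 × 0.4797 ≈ 2.094 mcg/mL.

2.1 mcg/mL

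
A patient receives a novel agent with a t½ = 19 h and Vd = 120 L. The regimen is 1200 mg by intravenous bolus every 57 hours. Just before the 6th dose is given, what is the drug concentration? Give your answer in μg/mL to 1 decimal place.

1.4 μg/mL

f = (1/2)^(τ/t½) = (1/2)^(57/19) ≈ 0.1250.
C₀ = D/Vd = 1200/120 ≈ 10.000 μg/mL.
Before the 6th dose, 5 doses have been given. Superposition: Cmin = C₀·(f + f² + … + f^5).
≈ 10.000 × (0.1250 + 0.0156 + 0.0020 + 0.0002 + 0.0000) ≈ 10.000 × 0.1428 ≈ 1.428 μg/mL.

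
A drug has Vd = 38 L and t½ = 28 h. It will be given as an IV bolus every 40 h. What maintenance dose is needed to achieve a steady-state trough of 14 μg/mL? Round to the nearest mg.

900 mg

τ/t½ = 40/28 ≈ 1.4286, so f = (1/2)^(40/28) ≈ 0.371499.
Cmin,ss = (D/Vd)·f/(1−f), so D = Cmin,ss·Vd·(1−f)/f.
D = 14 × 38 × (1−f)/f ≈ 14 × 38 × 1.69180 ≈ 900.04 mg.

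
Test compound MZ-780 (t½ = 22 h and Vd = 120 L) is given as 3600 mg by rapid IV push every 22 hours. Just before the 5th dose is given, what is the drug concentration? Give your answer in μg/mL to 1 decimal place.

f = (1/2)^(τ/t½) = (1/2)^(22/22) ≈ 0.5000.
C₀ = D/Vd = 3600/120 ≈ 30.000 μg/mL.
Before the 5th dose, 4 doses have been given. Superposition: Cmin = C₀·(f + f² + … + f^4).
≈ 30.000 × (0.5000 + 0.2500 + 0.1250 + 0.0625) ≈ 30.000 × 0.9375 ≈ 28.125 μg/mL.

28.1 μg/mL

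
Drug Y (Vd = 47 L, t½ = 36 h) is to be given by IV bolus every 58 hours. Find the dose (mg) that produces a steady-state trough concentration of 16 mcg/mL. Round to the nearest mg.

1545 mg

τ/t½ = 58/36 ≈ 1.6111, so f = (1/2)^(58/36) ≈ 0.327346.
Cmin,ss = (D/Vd)·f/(1−f), so D = Cmin,ss·Vd·(1−f)/f.
D = 16 × 47 × (1−f)/f ≈ 16 × 47 × 2.05487 ≈ 1545.26 mg.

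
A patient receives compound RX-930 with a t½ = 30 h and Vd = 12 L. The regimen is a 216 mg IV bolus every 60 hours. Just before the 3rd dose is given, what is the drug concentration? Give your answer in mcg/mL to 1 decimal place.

5.6 mcg/mL

f = (1/2)^(τ/t½) = (1/2)^(60/30) ≈ 0.2500.
C₀ = D/Vd = 216/12 ≈ 18.000 mcg/mL.
Before the 3rd dose, 2 doses have been given. Superposition: Cmin = C₀·(f + f²).
≈ 18.000 × (0.2500 + 0.0625) ≈ 18.000 × 0.3125 ≈ 5.625 mcg/mL.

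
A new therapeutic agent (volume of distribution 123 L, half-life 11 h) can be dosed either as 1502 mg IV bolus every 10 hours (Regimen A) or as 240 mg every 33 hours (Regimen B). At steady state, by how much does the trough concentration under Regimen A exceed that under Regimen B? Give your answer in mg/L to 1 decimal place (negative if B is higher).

13.6 mg/L

Regimen A: f = (1/2)^(10/11) ≈ 0.5325; Cmin,ss = (1502/123)·f/(1−f) ≈ 13.909 mg/L.
Regimen B: f = (1/2)^(33/11) ≈ 0.1250; Cmin,ss = (240/123)·f/(1−f) ≈ 0.279 mg/L.
Difference ≈ 13.909 − 0.279 ≈ 13.630 mg/L.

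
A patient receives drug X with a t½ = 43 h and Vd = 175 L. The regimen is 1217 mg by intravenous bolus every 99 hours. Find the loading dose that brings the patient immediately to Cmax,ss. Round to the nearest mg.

1526 mg

f = (1/2)^(99/43) ≈ 0.202736; accumulation ratio R = 1/(1−f) ≈ 1.25429.
Loading dose to hit Cmax,ss on first dose: D_load = D_maint·R ≈ 1217 × 1.25429 ≈ 1526.47 mg.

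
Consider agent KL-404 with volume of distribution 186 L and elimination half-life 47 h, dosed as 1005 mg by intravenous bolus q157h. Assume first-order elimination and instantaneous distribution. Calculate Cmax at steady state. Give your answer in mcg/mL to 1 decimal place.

6.0 mcg/mL

Over one 157-h interval, 157/47 ≈ 3.3404 half-lives elapse, leaving f ≈ 0.0987 of each dose.
Accumulation ratio R = 1/(1 − f) ≈ 1/0.9013 ≈ 1.1095.
Single-dose peak C₀ = D/Vd = 1005/186 ≈ 5.403 mcg/mL.
Steady-state peak Cmax,ss = C₀·R ≈ 5.403 × 1.1095 ≈ 5.995 mcg/mL.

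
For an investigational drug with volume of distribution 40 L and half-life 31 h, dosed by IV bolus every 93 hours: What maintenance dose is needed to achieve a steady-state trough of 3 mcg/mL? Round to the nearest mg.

τ/t½ = 93/31 ≈ 3, so f = (1/2)^(93/31) ≈ 0.125000.
Cmin,ss = (D/Vd)·f/(1−f), so D = Cmin,ss·Vd·(1−f)/f.
D = 3 × 40 × (1−f)/f ≈ 3 × 40 × 7.00000 ≈ 840.00 mg.

840 mg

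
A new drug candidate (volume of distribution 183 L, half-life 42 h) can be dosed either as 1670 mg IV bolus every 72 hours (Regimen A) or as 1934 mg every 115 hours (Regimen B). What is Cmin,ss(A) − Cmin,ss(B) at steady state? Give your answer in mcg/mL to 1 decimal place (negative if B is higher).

2.1 mcg/mL

Regimen A: f = (1/2)^(72/42) ≈ 0.3048; Cmin,ss = (1670/183)·f/(1−f) ≈ 4.001 mcg/mL.
Regimen B: f = (1/2)^(115/42) ≈ 0.1499; Cmin,ss = (1934/183)·f/(1−f) ≈ 1.864 mcg/mL.
Difference ≈ 4.001 − 1.864 ≈ 2.137 mcg/mL.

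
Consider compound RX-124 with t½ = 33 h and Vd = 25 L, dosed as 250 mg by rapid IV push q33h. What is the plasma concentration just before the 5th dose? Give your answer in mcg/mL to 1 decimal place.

f = (1/2)^(τ/t½) = (1/2)^(33/33) ≈ 0.5000.
C₀ = D/Vd = 250/25 ≈ 10.000 mcg/mL.
Before the 5th dose, 4 doses have been given. Superposition: Cmin = C₀·(f + f² + … + f^4).
≈ 10.000 × (0.5000 + 0.2500 + 0.1250 + 0.0625) ≈ 10.000 × 0.9375 ≈ 9.375 mcg/mL.

9.4 mcg/mL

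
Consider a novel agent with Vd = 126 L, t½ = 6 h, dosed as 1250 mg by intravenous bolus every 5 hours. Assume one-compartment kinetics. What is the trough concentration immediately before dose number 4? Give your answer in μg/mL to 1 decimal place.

f = (1/2)^(τ/t½) = (1/2)^(5/6) ≈ 0.5612.
C₀ = D/Vd = 1250/126 ≈ 9.921 μg/mL.
Before the 4th dose, 3 doses have been given. Superposition: Cmin = C₀·(f + f² + … + f^3).
≈ 9.921 × (0.5612 + 0.3149 + 0.1767) ≈ 9.921 × 1.0528 ≈ 10.445 μg/mL.

10.4 μg/mL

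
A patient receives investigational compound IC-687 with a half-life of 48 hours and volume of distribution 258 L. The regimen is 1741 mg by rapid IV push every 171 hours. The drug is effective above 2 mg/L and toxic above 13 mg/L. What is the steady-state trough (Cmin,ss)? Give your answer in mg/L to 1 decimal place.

0.6 mg/L

k = ln2/t½ = ln2/48 ≈ 0.014441 h⁻¹; fraction remaining f = e^(−kτ) = e^(−0.014441×171) ≈ 0.0846.
Single-dose peak C₀ = D/Vd = 1741/258 ≈ 6.748 mg/L.
Steady-state trough Cmin,ss = C₀·f/(1−f) ≈ 6.748 × 0.0846/0.9154 ≈ 0.624 mg/L.
Trough 0.6 mg/L vs MEC 2 mg/L: subtherapeutic.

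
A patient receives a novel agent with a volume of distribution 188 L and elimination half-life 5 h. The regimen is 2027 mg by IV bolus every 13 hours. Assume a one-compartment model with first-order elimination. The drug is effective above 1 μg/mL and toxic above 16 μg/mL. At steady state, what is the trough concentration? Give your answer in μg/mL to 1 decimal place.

k = ln2/t½ = ln2/5 ≈ 0.138629 h⁻¹; fraction remaining f = e^(−kτ) = e^(−0.138629×13) ≈ 0.1649.
Single-dose peak C₀ = D/Vd = 2027/188 ≈ 10.782 μg/mL.
Steady-state trough Cmin,ss = C₀·f/(1−f) ≈ 10.782 × 0.1649/0.8351 ≈ 2.129 μg/mL.
Trough 2.1 μg/mL vs MEC 1 μg/mL: adequate.

2.1 μg/mL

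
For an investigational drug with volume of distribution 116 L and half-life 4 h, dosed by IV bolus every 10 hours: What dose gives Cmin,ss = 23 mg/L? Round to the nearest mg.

τ/t½ = 10/4 ≈ 2.5, so f = (1/2)^(10/4) ≈ 0.176777.
Cmin,ss = (D/Vd)·f/(1−f), so D = Cmin,ss·Vd·(1−f)/f.
D = 23 × 116 × (1−f)/f ≈ 23 × 116 × 4.65684 ≈ 12424.45 mg.

12424 mg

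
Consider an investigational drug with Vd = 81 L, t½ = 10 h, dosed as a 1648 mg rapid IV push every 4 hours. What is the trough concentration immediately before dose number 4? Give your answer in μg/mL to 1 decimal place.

f = (1/2)^(τ/t½) = (1/2)^(4/10) ≈ 0.7579.
C₀ = D/Vd = 1648/81 ≈ 20.346 μg/mL.
Before the 4th dose, 3 doses have been given. Superposition: Cmin = C₀·(f + f² + … + f^3).
≈ 20.346 × (0.7579 + 0.5744 + 0.4353) ≈ 20.346 × 1.7676 ≈ 35.964 μg/mL.

36.0 μg/mL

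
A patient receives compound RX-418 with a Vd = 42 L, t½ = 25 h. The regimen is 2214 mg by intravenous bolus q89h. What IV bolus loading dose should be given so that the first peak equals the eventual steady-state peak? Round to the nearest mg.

2419 mg

f = (1/2)^(89/25) ≈ 0.084788; accumulation ratio R = 1/(1−f) ≈ 1.09264.
Loading dose to hit Cmax,ss on first dose: D_load = D_maint·R ≈ 2214 × 1.09264 ≈ 2419.10 mg.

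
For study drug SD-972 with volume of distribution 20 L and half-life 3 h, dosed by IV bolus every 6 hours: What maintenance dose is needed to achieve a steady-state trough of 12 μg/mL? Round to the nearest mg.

τ/t½ = 6/3 ≈ 2, so f = (1/2)^(6/3) ≈ 0.250000.
Cmin,ss = (D/Vd)·f/(1−f), so D = Cmin,ss·Vd·(1−f)/f.
D = 12 × 20 × (1−f)/f ≈ 12 × 20 × 3.00000 ≈ 720.00 mg.

720 mg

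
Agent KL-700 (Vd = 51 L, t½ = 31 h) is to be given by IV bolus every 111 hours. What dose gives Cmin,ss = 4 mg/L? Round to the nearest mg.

τ/t½ = 111/31 ≈ 3.5806, so f = (1/2)^(111/31) ≈ 0.083583.
Cmin,ss = (D/Vd)·f/(1−f), so D = Cmin,ss·Vd·(1−f)/f.
D = 4 × 51 × (1−f)/f ≈ 4 × 51 × 10.96416 ≈ 2236.69 mg.

2237 mg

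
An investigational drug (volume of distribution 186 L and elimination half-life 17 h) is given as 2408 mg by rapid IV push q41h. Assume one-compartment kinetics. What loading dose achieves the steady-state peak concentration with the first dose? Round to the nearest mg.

f = (1/2)^(41/17) ≈ 0.187926; accumulation ratio R = 1/(1−f) ≈ 1.23141.
Loading dose to hit Cmax,ss on first dose: D_load = D_maint·R ≈ 2408 × 1.23141 ≈ 2965.24 mg.

2965 mg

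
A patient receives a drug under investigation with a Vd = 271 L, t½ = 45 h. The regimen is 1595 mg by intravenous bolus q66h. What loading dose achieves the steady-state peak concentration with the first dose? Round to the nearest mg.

2499 mg

f = (1/2)^(66/45) ≈ 0.361817; accumulation ratio R = 1/(1−f) ≈ 1.56695.
Loading dose to hit Cmax,ss on first dose: D_load = D_maint·R ≈ 1595 × 1.56695 ≈ 2499.29 mg.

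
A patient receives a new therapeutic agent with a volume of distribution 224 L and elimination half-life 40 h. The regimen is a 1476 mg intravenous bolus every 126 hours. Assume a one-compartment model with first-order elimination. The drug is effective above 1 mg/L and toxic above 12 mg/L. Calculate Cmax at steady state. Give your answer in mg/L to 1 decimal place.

k = ln2/t½ = ln2/40 ≈ 0.017329 h⁻¹; fraction remaining f = e^(−kτ) = e^(−0.017329×126) ≈ 0.1127.
Accumulation ratio R = 1/(1 − f) ≈ 1/0.8873 ≈ 1.1270.
Each bolus raises the concentration by D/Vd = 1476/224 ≈ 6.589 mg/L.
Steady-state peak Cmax,ss = C₀·R ≈ 6.589 × 1.1270 ≈ 7.426 mg/L.
Peak 7.4 mg/L vs MTC 12 mg/L: below toxic threshold.

7.4 mg/L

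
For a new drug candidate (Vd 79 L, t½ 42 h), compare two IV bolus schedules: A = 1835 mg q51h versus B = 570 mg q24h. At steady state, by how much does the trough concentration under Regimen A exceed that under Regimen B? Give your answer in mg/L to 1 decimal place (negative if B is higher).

Regimen A: f = (1/2)^(51/42) ≈ 0.4310; Cmin,ss = (1835/79)·f/(1−f) ≈ 17.594 mg/L.
Regimen B: f = (1/2)^(24/42) ≈ 0.6730; Cmin,ss = (570/79)·f/(1−f) ≈ 14.850 mg/L.
Difference ≈ 17.594 − 14.850 ≈ 2.744 mg/L.

2.7 mg/L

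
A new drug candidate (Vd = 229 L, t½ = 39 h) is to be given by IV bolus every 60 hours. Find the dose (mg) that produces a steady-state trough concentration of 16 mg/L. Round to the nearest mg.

6979 mg

τ/t½ = 60/39 ≈ 1.5385, so f = (1/2)^(60/39) ≈ 0.344252.
Cmin,ss = (D/Vd)·f/(1−f), so D = Cmin,ss·Vd·(1−f)/f.
D = 16 × 229 × (1−f)/f ≈ 16 × 229 × 1.90485 ≈ 6979.37 mg.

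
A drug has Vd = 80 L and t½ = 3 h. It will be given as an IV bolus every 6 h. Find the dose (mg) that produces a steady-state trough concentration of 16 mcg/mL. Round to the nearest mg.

3840 mg

τ/t½ = 6/3 ≈ 2, so f = (1/2)^(6/3) ≈ 0.250000.
Cmin,ss = (D/Vd)·f/(1−f), so D = Cmin,ss·Vd·(1−f)/f.
D = 16 × 80 × (1−f)/f ≈ 16 × 80 × 3.00000 ≈ 3840.00 mg.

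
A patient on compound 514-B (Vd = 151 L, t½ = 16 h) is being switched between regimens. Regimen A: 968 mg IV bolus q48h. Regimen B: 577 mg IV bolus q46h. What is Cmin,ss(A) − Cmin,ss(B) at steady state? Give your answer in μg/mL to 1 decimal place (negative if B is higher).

0.3 μg/mL

Regimen A: f = (1/2)^(48/16) ≈ 0.1250; Cmin,ss = (968/151)·f/(1−f) ≈ 0.916 μg/mL.
Regimen B: f = (1/2)^(46/16) ≈ 0.1363; Cmin,ss = (577/151)·f/(1−f) ≈ 0.603 μg/mL.
Difference ≈ 0.916 − 0.603 ≈ 0.313 μg/mL.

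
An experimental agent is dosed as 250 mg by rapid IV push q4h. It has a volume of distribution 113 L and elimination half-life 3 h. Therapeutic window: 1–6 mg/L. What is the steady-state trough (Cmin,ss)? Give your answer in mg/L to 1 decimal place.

Over one 4-h interval, 4/3 ≈ 1.3333 half-lives elapse, leaving f ≈ 0.3969 of each dose.
Each bolus raises the concentration by D/Vd = 250/113 ≈ 2.212 mg/L.
Steady-state trough Cmin,ss = C₀·f/(1−f) ≈ 2.212 × 0.3969/0.6031 ≈ 1.456 mg/L.
Trough 1.5 mg/L vs MEC 1 mg/L: adequate.

1.5 mg/L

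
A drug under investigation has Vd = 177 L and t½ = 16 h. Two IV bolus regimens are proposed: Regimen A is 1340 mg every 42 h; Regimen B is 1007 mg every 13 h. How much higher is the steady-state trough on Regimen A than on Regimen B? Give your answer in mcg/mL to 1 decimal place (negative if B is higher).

-6.1 mcg/mL

Regimen A: f = (1/2)^(42/16) ≈ 0.1621; Cmin,ss = (1340/177)·f/(1−f) ≈ 1.465 mcg/mL.
Regimen B: f = (1/2)^(13/16) ≈ 0.5694; Cmin,ss = (1007/177)·f/(1−f) ≈ 7.523 mcg/mL.
Difference ≈ 1.465 − 7.523 ≈ -6.058 mcg/mL.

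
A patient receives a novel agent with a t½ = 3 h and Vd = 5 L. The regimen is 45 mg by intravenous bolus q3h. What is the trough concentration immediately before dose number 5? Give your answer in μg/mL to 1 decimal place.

f = (1/2)^(τ/t½) = (1/2)^(3/3) ≈ 0.5000.
C₀ = D/Vd = 45/5 ≈ 9.000 μg/mL.
Before the 5th dose, 4 doses have been given. Superposition: Cmin = C₀·(f + f² + … + f^4).
≈ 9.000 × (0.5000 + 0.2500 + 0.1250 + 0.0625) ≈ 9.000 × 0.9375 ≈ 8.438 μg/mL.

8.4 μg/mL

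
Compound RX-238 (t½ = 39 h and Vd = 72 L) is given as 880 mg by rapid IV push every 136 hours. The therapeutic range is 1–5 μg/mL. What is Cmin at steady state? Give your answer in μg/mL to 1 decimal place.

1.2 μg/mL

k = ln2/t½ = ln2/39 ≈ 0.017773 h⁻¹; fraction remaining f = e^(−kτ) = e^(−0.017773×136) ≈ 0.0892.
At steady state, accumulation factor R = 1/(1 − e^(−kτ)) ≈ 1.0979.
Single-dose peak C₀ = D/Vd = 880/72 ≈ 12.222 μg/mL.
Cmax,ss = C₀/(1 − f) ≈ 12.222/0.9108 ≈ 13.419 μg/mL.
One interval later, Cmin,ss = Cmax,ss·e^(−kτ) ≈ 13.419 × 0.0892 ≈ 1.197 μg/mL.
Trough 1.2 μg/mL vs MEC 1 μg/mL: adequate.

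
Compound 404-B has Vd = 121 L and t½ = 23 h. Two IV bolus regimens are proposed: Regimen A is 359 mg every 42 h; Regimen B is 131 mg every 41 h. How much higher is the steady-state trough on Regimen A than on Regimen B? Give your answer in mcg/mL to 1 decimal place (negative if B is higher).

Regimen A: f = (1/2)^(42/23) ≈ 0.2820; Cmin,ss = (359/121)·f/(1−f) ≈ 1.165 mcg/mL.
Regimen B: f = (1/2)^(41/23) ≈ 0.2907; Cmin,ss = (131/121)·f/(1−f) ≈ 0.444 mcg/mL.
Difference ≈ 1.165 − 0.444 ≈ 0.721 mcg/mL.

0.7 mcg/mL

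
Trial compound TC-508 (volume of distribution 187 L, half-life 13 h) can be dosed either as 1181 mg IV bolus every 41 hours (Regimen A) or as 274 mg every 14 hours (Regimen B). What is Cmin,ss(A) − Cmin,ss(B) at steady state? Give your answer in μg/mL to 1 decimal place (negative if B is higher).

-0.5 μg/mL

Regimen A: f = (1/2)^(41/13) ≈ 0.1124; Cmin,ss = (1181/187)·f/(1−f) ≈ 0.800 μg/mL.
Regimen B: f = (1/2)^(14/13) ≈ 0.4740; Cmin,ss = (274/187)·f/(1−f) ≈ 1.320 μg/mL.
Difference ≈ 0.800 − 1.320 ≈ -0.520 μg/mL.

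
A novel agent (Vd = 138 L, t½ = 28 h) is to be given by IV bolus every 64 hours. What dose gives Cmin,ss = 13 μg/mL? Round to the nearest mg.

6954 mg

τ/t½ = 64/28 ≈ 2.2857, so f = (1/2)^(64/28) ≈ 0.205084.
Cmin,ss = (D/Vd)·f/(1−f), so D = Cmin,ss·Vd·(1−f)/f.
D = 13 × 138 × (1−f)/f ≈ 13 × 138 × 3.87605 ≈ 6953.63 mg.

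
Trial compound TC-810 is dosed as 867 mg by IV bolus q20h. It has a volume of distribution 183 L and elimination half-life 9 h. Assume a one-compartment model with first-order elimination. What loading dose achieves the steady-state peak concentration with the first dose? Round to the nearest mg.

f = (1/2)^(20/9) ≈ 0.214311; accumulation ratio R = 1/(1−f) ≈ 1.27277.
Loading dose to hit Cmax,ss on first dose: D_load = D_maint·R ≈ 867 × 1.27277 ≈ 1103.49 mg.

1103 mg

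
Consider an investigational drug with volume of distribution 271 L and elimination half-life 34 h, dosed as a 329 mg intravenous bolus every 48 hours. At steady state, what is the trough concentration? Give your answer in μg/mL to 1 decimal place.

τ/t½ = 48/34 ≈ 1.4118, so fraction remaining f = (1/2)^(48/34) ≈ 0.3759.
Single-dose peak C₀ = D/Vd = 329/271 ≈ 1.214 μg/mL.
Steady-state trough Cmin,ss = C₀·f/(1−f) ≈ 1.214 × 0.3759/0.6241 ≈ 0.731 μg/mL.

0.7 μg/mL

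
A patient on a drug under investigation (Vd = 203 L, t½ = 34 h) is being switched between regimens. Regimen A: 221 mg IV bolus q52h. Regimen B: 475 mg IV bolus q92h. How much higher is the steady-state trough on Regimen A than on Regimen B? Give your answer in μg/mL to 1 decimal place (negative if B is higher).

0.2 μg/mL

Regimen A: f = (1/2)^(52/34) ≈ 0.3464; Cmin,ss = (221/203)·f/(1−f) ≈ 0.577 μg/mL.
Regimen B: f = (1/2)^(92/34) ≈ 0.1533; Cmin,ss = (475/203)·f/(1−f) ≈ 0.424 μg/mL.
Difference ≈ 0.577 − 0.424 ≈ 0.153 μg/mL.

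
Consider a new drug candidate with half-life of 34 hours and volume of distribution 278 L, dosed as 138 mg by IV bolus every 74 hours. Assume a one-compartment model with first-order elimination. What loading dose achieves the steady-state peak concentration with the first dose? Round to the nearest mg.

f = (1/2)^(74/34) ≈ 0.221216; accumulation ratio R = 1/(1−f) ≈ 1.28405.
Loading dose to hit Cmax,ss on first dose: D_load = D_maint·R ≈ 138 × 1.28405 ≈ 177.20 mg.

177 mg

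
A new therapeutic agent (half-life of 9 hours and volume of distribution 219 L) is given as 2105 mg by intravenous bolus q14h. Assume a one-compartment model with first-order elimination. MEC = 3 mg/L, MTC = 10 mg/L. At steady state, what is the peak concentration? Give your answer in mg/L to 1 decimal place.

14.6 mg/L

τ/t½ = 14/9 ≈ 1.5556, so fraction remaining f = (1/2)^(14/9) ≈ 0.3402.
Accumulation ratio R = 1/(1 − f) ≈ 1/0.6598 ≈ 1.5156.
Each bolus raises the concentration by D/Vd = 2105/219 ≈ 9.612 mg/L.
Cmax,ss = C₀/(1 − f) ≈ 9.612/0.6598 ≈ 14.568 mg/L.
Peak 14.6 mg/L vs MTC 10 mg/L: exceeds toxic threshold.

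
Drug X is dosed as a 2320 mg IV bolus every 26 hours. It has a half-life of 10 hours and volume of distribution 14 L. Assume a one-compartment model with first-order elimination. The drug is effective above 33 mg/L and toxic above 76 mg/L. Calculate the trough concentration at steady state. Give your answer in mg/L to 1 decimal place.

k = ln2/t½ = ln2/10 ≈ 0.069315 h⁻¹; fraction remaining f = e^(−kτ) = e^(−0.069315×26) ≈ 0.1649.
Accumulation ratio R = 1/(1 − f) ≈ 1/0.8351 ≈ 1.1975.
Each bolus raises the concentration by D/Vd = 2320/14 ≈ 165.714 mg/L.
Steady-state peak Cmax,ss = C₀·R ≈ 165.714 × 1.1975 ≈ 198.443 mg/L.
One interval later, Cmin,ss = Cmax,ss·e^(−kτ) ≈ 198.443 × 0.1649 ≈ 32.723 mg/L.
Trough 32.7 mg/L vs MEC 33 mg/L: subtherapeutic.

32.7 mg/L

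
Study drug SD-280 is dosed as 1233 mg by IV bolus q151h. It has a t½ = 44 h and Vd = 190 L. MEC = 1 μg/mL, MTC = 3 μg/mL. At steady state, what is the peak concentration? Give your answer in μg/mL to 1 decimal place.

τ/t½ = 151/44 ≈ 3.4318, so fraction remaining f = (1/2)^(151/44) ≈ 0.0927.
At steady state, accumulation factor R = 1/(1 − e^(−kτ)) ≈ 1.1022.
Each bolus raises the concentration by D/Vd = 1233/190 ≈ 6.489 μg/mL.
Steady-state peak Cmax,ss = C₀·R ≈ 6.489 × 1.1022 ≈ 7.152 μg/mL.
Peak 7.2 μg/mL vs MTC 3 μg/mL: exceeds toxic threshold.

7.2 μg/mL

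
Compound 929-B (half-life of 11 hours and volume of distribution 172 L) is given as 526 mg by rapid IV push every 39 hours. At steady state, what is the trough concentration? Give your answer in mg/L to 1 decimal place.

Over one 39-h interval, 39/11 ≈ 3.5455 half-lives elapse, leaving f ≈ 0.0856 of each dose.
Each bolus raises the concentration by D/Vd = 526/172 ≈ 3.058 mg/L.
Steady-state trough Cmin,ss = C₀·f/(1−f) ≈ 3.058 × 0.0856/0.9144 ≈ 0.286 mg/L.

0.3 mg/L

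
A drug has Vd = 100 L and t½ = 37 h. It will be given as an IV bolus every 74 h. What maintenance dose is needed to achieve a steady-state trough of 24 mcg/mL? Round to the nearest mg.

τ/t½ = 74/37 ≈ 2, so f = (1/2)^(74/37) ≈ 0.250000.
Cmin,ss = (D/Vd)·f/(1−f), so D = Cmin,ss·Vd·(1−f)/f.
D = 24 × 100 × (1−f)/f ≈ 24 × 100 × 3.00000 ≈ 7200.00 mg.

7200 mg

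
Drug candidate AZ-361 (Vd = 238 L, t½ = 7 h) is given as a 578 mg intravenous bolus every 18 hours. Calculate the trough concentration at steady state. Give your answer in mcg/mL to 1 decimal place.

Over one 18-h interval, 18/7 ≈ 2.5714 half-lives elapse, leaving f ≈ 0.1682 of each dose.
Single-dose peak C₀ = D/Vd = 578/238 ≈ 2.429 mcg/mL.
Steady-state trough Cmin,ss = C₀·f/(1−f) ≈ 2.429 × 0.1682/0.8318 ≈ 0.491 mcg/mL.

0.5 mcg/mL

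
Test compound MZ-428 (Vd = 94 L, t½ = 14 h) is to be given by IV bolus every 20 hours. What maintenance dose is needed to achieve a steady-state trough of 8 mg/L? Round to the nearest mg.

τ/t½ = 20/14 ≈ 1.4286, so f = (1/2)^(20/14) ≈ 0.371499.
Cmin,ss = (D/Vd)·f/(1−f), so D = Cmin,ss·Vd·(1−f)/f.
D = 8 × 94 × (1−f)/f ≈ 8 × 94 × 1.69180 ≈ 1272.23 mg.

1272 mg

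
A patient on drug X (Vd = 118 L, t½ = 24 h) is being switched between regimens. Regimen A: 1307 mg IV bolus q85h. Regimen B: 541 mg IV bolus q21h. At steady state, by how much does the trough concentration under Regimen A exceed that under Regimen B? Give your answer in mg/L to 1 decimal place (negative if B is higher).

-4.5 mg/L

Regimen A: f = (1/2)^(85/24) ≈ 0.0859; Cmin,ss = (1307/118)·f/(1−f) ≈ 1.041 mg/L.
Regimen B: f = (1/2)^(21/24) ≈ 0.5453; Cmin,ss = (541/118)·f/(1−f) ≈ 5.498 mg/L.
Difference ≈ 1.041 − 5.498 ≈ -4.457 mg/L.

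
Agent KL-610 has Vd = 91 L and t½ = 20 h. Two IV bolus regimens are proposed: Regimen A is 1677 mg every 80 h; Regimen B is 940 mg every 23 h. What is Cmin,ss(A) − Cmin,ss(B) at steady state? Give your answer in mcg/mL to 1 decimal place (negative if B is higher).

Regimen A: f = (1/2)^(80/20) ≈ 0.0625; Cmin,ss = (1677/91)·f/(1−f) ≈ 1.229 mcg/mL.
Regimen B: f = (1/2)^(23/20) ≈ 0.4506; Cmin,ss = (940/91)·f/(1−f) ≈ 8.472 mcg/mL.
Difference ≈ 1.229 − 8.472 ≈ -7.243 mcg/mL.

-7.2 mcg/mL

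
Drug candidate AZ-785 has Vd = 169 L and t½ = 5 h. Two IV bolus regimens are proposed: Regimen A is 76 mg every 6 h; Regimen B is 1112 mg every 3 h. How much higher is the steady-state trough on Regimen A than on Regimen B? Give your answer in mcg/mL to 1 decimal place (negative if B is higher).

-12.4 mcg/mL

Regimen A: f = (1/2)^(6/5) ≈ 0.4353; Cmin,ss = (76/169)·f/(1−f) ≈ 0.347 mcg/mL.
Regimen B: f = (1/2)^(3/5) ≈ 0.6598; Cmin,ss = (1112/169)·f/(1−f) ≈ 12.761 mcg/mL.
Difference ≈ 0.347 − 12.761 ≈ -12.414 mcg/mL.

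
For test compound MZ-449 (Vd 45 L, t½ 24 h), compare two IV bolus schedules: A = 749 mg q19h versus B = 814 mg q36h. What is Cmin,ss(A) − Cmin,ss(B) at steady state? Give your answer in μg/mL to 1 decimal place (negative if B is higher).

Regimen A: f = (1/2)^(19/24) ≈ 0.5777; Cmin,ss = (749/45)·f/(1−f) ≈ 22.769 μg/mL.
Regimen B: f = (1/2)^(36/24) ≈ 0.3536; Cmin,ss = (814/45)·f/(1−f) ≈ 9.895 μg/mL.
Difference ≈ 22.769 − 9.895 ≈ 12.874 μg/mL.

12.9 μg/mL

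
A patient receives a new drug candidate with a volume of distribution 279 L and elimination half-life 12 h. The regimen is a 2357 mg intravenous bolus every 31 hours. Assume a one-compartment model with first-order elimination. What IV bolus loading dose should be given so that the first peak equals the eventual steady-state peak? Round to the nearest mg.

2829 mg

f = (1/2)^(31/12) ≈ 0.166855; accumulation ratio R = 1/(1−f) ≈ 1.20027.
Loading dose to hit Cmax,ss on first dose: D_load = D_maint·R ≈ 2357 × 1.20027 ≈ 2829.04 mg.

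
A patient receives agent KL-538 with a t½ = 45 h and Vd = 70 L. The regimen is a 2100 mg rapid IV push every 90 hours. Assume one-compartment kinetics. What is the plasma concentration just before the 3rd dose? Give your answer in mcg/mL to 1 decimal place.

9.4 mcg/mL

f = (1/2)^(τ/t½) = (1/2)^(90/45) ≈ 0.2500.
C₀ = D/Vd = 2100/70 ≈ 30.000 mcg/mL.
Before the 3rd dose, 2 doses have been given. Superposition: Cmin = C₀·(f + f²).
≈ 30.000 × (0.2500 + 0.0625) ≈ 30.000 × 0.3125 ≈ 9.375 mcg/mL.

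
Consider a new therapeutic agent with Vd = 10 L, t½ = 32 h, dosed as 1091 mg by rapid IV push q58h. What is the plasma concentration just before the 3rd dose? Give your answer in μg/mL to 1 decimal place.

f = (1/2)^(τ/t½) = (1/2)^(58/32) ≈ 0.2847.
C₀ = D/Vd = 1091/10 ≈ 109.100 μg/mL.
Before the 3rd dose, 2 doses have been given. Superposition: Cmin = C₀·(f + f²).
≈ 109.100 × (0.2847 + 0.0811) ≈ 109.100 × 0.3658 ≈ 39.909 μg/mL.

39.9 μg/mL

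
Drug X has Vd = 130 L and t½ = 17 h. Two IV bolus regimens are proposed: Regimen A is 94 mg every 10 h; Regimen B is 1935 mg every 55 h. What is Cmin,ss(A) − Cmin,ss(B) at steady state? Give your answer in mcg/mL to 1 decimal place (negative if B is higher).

-0.3 mcg/mL

Regimen A: f = (1/2)^(10/17) ≈ 0.6652; Cmin,ss = (94/130)·f/(1−f) ≈ 1.437 mcg/mL.
Regimen B: f = (1/2)^(55/17) ≈ 0.1062; Cmin,ss = (1935/130)·f/(1−f) ≈ 1.769 mcg/mL.
Difference ≈ 1.437 − 1.769 ≈ -0.332 mcg/mL.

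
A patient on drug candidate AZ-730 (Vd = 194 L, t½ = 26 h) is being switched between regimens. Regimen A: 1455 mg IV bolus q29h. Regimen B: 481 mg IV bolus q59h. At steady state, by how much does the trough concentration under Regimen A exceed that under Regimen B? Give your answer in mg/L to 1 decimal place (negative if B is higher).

Regimen A: f = (1/2)^(29/26) ≈ 0.4616; Cmin,ss = (1455/194)·f/(1−f) ≈ 6.430 mg/L.
Regimen B: f = (1/2)^(59/26) ≈ 0.2074; Cmin,ss = (481/194)·f/(1−f) ≈ 0.649 mg/L.
Difference ≈ 6.430 − 0.649 ≈ 5.781 mg/L.

5.8 mg/L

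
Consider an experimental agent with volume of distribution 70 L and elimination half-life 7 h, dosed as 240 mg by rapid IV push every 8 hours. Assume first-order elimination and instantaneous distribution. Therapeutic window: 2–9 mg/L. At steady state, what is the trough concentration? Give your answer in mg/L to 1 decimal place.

2.8 mg/L

Over one 8-h interval, 8/7 ≈ 1.1429 half-lives elapse, leaving f ≈ 0.4529 of each dose.
Each bolus raises the concentration by D/Vd = 240/70 ≈ 3.429 mg/L.
Steady-state trough Cmin,ss = C₀·f/(1−f) ≈ 3.429 × 0.4529/0.5471 ≈ 2.839 mg/L.
Trough 2.8 mg/L vs MEC 2 mg/L: adequate.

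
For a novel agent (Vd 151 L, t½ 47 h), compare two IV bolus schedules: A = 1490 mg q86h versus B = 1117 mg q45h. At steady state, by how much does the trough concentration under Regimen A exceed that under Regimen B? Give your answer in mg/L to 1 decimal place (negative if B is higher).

Regimen A: f = (1/2)^(86/47) ≈ 0.2813; Cmin,ss = (1490/151)·f/(1−f) ≈ 3.862 mg/L.
Regimen B: f = (1/2)^(45/47) ≈ 0.5150; Cmin,ss = (1117/151)·f/(1−f) ≈ 7.855 mg/L.
Difference ≈ 3.862 − 7.855 ≈ -3.993 mg/L.

-4.0 mg/L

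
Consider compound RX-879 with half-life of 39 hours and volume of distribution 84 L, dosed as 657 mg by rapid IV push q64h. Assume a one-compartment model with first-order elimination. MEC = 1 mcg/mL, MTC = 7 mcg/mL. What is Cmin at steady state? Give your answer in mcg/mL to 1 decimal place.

3.7 mcg/mL

Over one 64-h interval, 64/39 ≈ 1.641 half-lives elapse, leaving f ≈ 0.3206 of each dose.
At steady state, accumulation factor R = 1/(1 − e^(−kτ)) ≈ 1.4719.
Single-dose peak C₀ = D/Vd = 657/84 ≈ 7.821 mcg/mL.
Steady-state peak Cmax,ss = C₀·R ≈ 7.821 × 1.4719 ≈ 11.512 mcg/mL.
One interval later, Cmin,ss = Cmax,ss·e^(−kτ) ≈ 11.512 × 0.3206 ≈ 3.691 mcg/mL.
Trough 3.7 mcg/mL vs MEC 1 mcg/mL: adequate.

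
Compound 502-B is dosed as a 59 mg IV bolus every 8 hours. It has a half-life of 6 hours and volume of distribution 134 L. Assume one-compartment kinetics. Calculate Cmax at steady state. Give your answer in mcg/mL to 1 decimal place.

Over one 8-h interval, 8/6 ≈ 1.3333 half-lives elapse, leaving f ≈ 0.3969 of each dose.
Accumulation ratio R = 1/(1 − f) ≈ 1/0.6031 ≈ 1.6581.
Each bolus raises the concentration by D/Vd = 59/134 ≈ 0.440 mcg/mL.
Cmax,ss = C₀/(1 − f) ≈ 0.440/0.6031 ≈ 0.730 mcg/mL.

0.7 mcg/mL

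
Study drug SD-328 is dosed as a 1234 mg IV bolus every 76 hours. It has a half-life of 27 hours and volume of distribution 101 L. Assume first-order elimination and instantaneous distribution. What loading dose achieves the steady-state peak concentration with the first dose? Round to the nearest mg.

f = (1/2)^(76/27) ≈ 0.142120; accumulation ratio R = 1/(1−f) ≈ 1.16566.
Loading dose to hit Cmax,ss on first dose: D_load = D_maint·R ≈ 1234 × 1.16566 ≈ 1438.42 mg.

1438 mg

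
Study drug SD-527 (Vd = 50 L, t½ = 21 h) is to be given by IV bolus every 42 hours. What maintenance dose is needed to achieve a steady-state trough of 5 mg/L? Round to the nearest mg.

τ/t½ = 42/21 ≈ 2, so f = (1/2)^(42/21) ≈ 0.250000.
Cmin,ss = (D/Vd)·f/(1−f), so D = Cmin,ss·Vd·(1−f)/f.
D = 5 × 50 × (1−f)/f ≈ 5 × 50 × 3.00000 ≈ 750.00 mg.

750 mg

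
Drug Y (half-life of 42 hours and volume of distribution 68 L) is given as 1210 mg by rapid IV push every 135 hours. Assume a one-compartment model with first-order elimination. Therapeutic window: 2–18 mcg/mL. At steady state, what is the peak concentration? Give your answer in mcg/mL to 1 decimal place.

k = ln2/t½ = ln2/42 ≈ 0.016504 h⁻¹; fraction remaining f = e^(−kτ) = e^(−0.016504×135) ≈ 0.1077.
At steady state, accumulation factor R = 1/(1 − e^(−kτ)) ≈ 1.1207.
Single-dose peak C₀ = D/Vd = 1210/68 ≈ 17.794 mcg/mL.
Steady-state peak Cmax,ss = C₀·R ≈ 17.794 × 1.1207 ≈ 19.942 mcg/mL.
Peak 19.9 mcg/mL vs MTC 18 mcg/mL: exceeds toxic threshold.

19.9 mcg/mL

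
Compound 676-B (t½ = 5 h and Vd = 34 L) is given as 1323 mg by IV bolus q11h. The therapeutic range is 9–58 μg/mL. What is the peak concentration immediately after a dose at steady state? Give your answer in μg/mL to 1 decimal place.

τ/t½ = 11/5 ≈ 2.2, so fraction remaining f = (1/2)^(11/5) ≈ 0.2176.
Accumulation ratio R = 1/(1 − f) ≈ 1/0.7824 ≈ 1.2781.
Single-dose peak C₀ = D/Vd = 1323/34 ≈ 38.912 μg/mL.
Steady-state peak Cmax,ss = C₀·R ≈ 38.912 × 1.2781 ≈ 49.733 μg/mL.
Peak 49.7 μg/mL vs MTC 58 μg/mL: below toxic threshold.

49.7 μg/mL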